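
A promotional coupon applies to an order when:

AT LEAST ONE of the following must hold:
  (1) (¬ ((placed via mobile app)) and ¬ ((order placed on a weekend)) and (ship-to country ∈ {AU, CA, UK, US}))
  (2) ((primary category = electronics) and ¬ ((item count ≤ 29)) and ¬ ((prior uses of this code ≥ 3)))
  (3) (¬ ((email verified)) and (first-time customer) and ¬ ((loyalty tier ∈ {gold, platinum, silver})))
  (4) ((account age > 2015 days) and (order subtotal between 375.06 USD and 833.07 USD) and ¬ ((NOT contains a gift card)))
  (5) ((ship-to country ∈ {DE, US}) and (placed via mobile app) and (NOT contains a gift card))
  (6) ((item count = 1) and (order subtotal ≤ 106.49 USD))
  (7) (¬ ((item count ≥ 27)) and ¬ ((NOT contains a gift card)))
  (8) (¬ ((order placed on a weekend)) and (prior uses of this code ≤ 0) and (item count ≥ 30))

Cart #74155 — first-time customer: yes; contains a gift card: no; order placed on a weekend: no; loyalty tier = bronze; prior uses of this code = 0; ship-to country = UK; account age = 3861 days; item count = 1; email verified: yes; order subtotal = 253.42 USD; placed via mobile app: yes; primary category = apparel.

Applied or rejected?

Rejected

Atomic conditions:
  placed via mobile app: yes → true
  order placed on a weekend: no → false
  ship-to country ∈ {AU, CA, UK, US}: UK is in the set → true
  primary category = electronics: apparel == electronics is false
  item count ≤ 29: 1 ≤ 29 is true
  prior uses of this code ≥ 3: 0 ≥ 3 is false
  email verified: yes → true
  first-time customer: yes → true
  loyalty tier ∈ {gold, platinum, silver}: bronze is not in the set → false
  account age > 2015 days: 3861 > 2015 is true
  order subtotal between 375.06 USD and 833.07 USD: 253.42 in [375.06, 833.07] is false
  NOT contains a gift card: no → true
  ship-to country ∈ {DE, US}: UK is not in the set → false
  item count = 1: 1 == 1 is true
  order subtotal ≤ 106.49 USD: 253.42 ≤ 106.49 is false
  item count ≥ 27: 1 ≥ 27 is false
  prior uses of this code ≤ 0: 0 ≤ 0 is true
  item count ≥ 30: 1 ≥ 30 is false
Combine:
[1.1] NOT true = false
[1.2] NOT false = true
[1] false AND true AND true = false
[2.2] NOT true = false
[2.3] NOT false = true
[2] false AND false AND true = false
[3.1] NOT true = false
[3.3] NOT false = true
[3] false AND true AND true = false
[4.3] NOT true = false
[4] true AND false AND false = false
[5] false AND true AND true = false
[6] true AND false = false
[7.1] NOT false = true
[7.2] NOT true = false
[7] true AND false = false
[8.1] NOT false = true
[8] true AND true AND false = false
[root] false OR false OR false OR false OR false OR false OR false OR false = false
Overall: false → rejected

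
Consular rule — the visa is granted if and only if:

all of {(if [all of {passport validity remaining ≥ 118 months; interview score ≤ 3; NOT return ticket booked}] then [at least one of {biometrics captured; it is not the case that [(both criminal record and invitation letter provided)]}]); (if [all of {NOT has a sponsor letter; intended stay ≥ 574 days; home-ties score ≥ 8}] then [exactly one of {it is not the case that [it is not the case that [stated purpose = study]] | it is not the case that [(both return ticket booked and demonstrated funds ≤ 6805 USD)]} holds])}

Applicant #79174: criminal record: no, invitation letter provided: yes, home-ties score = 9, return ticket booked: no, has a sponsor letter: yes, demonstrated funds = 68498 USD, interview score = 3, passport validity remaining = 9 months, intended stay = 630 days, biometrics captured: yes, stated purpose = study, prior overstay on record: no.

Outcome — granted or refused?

Granted

Atomic conditions:
  passport validity remaining ≥ 118 months: 9 ≥ 118 is false
  interview score ≤ 3: 3 ≤ 3 is true
  NOT return ticket booked: no → true
  biometrics captured: yes → true
  criminal record: no → false
  invitation letter provided: yes → true
  NOT has a sponsor letter: yes → false
  intended stay ≥ 574 days: 630 ≥ 574 is true
  home-ties score ≥ 8: 9 ≥ 8 is true
  stated purpose = study: study == study is true
  return ticket booked: no → false
  demonstrated funds ≤ 6805 USD: 68498 ≤ 6805 is false
Combine:
[1.1] false AND true AND true = false
[1.2.2.1] false AND true = false
[1.2.2] NOT false = true
[1.2] true OR true = true
[1] false → true (antecedent false ⇒ implication holds) = true
[2.1] false AND true AND true = false
[2.2.1.1] NOT true = false
[2.2.1] NOT false = true
[2.2.2.1] false AND false = false
[2.2.2] NOT false = true
[2.2] exactly-one(true, true) = false
[2] false → false (antecedent false ⇒ implication holds) = true
[root] true AND true = true
Overall: true → granted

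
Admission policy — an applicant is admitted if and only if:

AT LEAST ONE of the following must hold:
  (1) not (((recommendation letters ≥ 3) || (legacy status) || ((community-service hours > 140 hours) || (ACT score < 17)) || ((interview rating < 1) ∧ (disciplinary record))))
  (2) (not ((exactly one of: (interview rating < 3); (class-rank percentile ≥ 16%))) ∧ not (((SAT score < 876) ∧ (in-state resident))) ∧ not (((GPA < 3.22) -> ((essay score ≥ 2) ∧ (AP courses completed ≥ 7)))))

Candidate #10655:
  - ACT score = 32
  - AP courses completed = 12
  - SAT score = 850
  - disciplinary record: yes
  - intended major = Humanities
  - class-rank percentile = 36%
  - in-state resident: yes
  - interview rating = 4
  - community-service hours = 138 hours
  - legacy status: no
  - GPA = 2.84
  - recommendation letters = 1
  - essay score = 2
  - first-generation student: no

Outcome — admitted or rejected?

Admitted

Atomic conditions:
  recommendation letters ≥ 3: 1 ≥ 3 is false
  legacy status: no → false
  community-service hours > 140 hours: 138 > 140 is false
  ACT score < 17: 32 < 17 is false
  interview rating < 1: 4 < 1 is false
  disciplinary record: yes → true
  interview rating < 3: 4 < 3 is false
  class-rank percentile ≥ 16%: 36 ≥ 16 is true
  SAT score < 876: 850 < 876 is true
  in-state resident: yes → true
  GPA < 3.22: 2.84 < 3.22 is true
  essay score ≥ 2: 2 ≥ 2 is true
  AP courses completed ≥ 7: 12 ≥ 7 is true
Combine:
[1.1.3] false OR false = false
[1.1.4] false AND true = false
[1.1] false OR false OR false OR false = false
[1] NOT false = true
[2.1.1] exactly-one(false, true) = true
[2.1] NOT true = false
[2.2.1] true AND true = true
[2.2] NOT true = false
[2.3.1.2] true AND true = true
[2.3.1] true → true = true
[2.3] NOT true = false
[2] false AND false AND false = false
[root] true OR false = true
Overall: true → admitted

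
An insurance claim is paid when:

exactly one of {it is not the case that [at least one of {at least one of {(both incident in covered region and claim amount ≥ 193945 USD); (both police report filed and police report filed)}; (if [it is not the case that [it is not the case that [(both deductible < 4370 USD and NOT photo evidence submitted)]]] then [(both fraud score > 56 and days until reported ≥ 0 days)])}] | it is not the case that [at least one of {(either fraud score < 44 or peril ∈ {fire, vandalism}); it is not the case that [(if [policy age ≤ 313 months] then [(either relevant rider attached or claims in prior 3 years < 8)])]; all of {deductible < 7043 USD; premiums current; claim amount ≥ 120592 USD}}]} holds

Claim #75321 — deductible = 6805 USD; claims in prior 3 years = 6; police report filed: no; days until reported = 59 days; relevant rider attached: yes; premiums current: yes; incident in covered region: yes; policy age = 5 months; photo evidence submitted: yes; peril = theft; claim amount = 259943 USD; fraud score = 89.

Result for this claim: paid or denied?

Atomic conditions:
  incident in covered region: yes → true
  claim amount ≥ 193945 USD: 259943 ≥ 193945 is true
  police report filed: no → false
  deductible < 4370 USD: 6805 < 4370 is false
  NOT photo evidence submitted: yes → false
  fraud score > 56: 89 > 56 is true
  days until reported ≥ 0 days: 59 ≥ 0 is true
  fraud score < 44: 89 < 44 is false
  peril ∈ {fire, vandalism}: theft is not in the set → false
  policy age ≤ 313 months: 5 ≤ 313 is true
  relevant rider attached: yes → true
  claims in prior 3 years < 8: 6 < 8 is true
  deductible < 7043 USD: 6805 < 7043 is true
  premiums current: yes → true
  claim amount ≥ 120592 USD: 259943 ≥ 120592 is true
Combine:
[1.1.1.1] true AND true = true
[1.1.1.2] false AND false = false
[1.1.1] true OR false = true
[1.1.2.1.1.1] false AND false = false
[1.1.2.1.1] NOT false = true
[1.1.2.1] NOT true = false
[1.1.2.2] true AND true = true
[1.1.2] false → true (antecedent false ⇒ implication holds) = true
[1.1] true OR true = true
[1] NOT true = false
[2.1.1] false OR false = false
[2.1.2.1.2] true OR true = true
[2.1.2.1] true → true = true
[2.1.2] NOT true = false
[2.1.3] true AND true AND true = true
[2.1] false OR false OR true = true
[2] NOT true = false
[root] exactly-one(false, false) = false
Overall: false → denied

Denied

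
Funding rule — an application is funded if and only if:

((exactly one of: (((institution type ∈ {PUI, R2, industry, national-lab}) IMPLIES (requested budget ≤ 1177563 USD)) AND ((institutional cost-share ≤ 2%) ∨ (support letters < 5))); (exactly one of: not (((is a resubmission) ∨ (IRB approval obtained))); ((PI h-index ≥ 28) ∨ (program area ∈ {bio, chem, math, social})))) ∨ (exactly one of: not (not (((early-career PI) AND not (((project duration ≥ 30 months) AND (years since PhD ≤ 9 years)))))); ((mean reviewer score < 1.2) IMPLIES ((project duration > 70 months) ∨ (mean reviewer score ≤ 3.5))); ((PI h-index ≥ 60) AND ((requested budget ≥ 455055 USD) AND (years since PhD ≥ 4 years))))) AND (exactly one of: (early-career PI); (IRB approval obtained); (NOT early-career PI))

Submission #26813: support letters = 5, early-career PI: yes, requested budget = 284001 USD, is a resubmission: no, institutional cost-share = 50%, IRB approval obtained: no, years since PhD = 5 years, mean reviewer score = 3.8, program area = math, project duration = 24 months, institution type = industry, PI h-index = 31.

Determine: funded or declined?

Declined

Atomic conditions:
  institution type ∈ {PUI, R2, industry, national-lab}: industry is in the set → true
  requested budget ≤ 1177563 USD: 284001 ≤ 1177563 is true
  institutional cost-share ≤ 2%: 50 ≤ 2 is false
  support letters < 5: 5 < 5 is false
  is a resubmission: no → false
  IRB approval obtained: no → false
  PI h-index ≥ 28: 31 ≥ 28 is true
  program area ∈ {bio, chem, math, social}: math is in the set → true
  early-career PI: yes → true
  project duration ≥ 30 months: 24 ≥ 30 is false
  years since PhD ≤ 9 years: 5 ≤ 9 is true
  mean reviewer score < 1.2: 3.8 < 1.2 is false
  project duration > 70 months: 24 > 70 is false
  mean reviewer score ≤ 3.5: 3.8 ≤ 3.5 is false
  PI h-index ≥ 60: 31 ≥ 60 is false
  requested budget ≥ 455055 USD: 284001 ≥ 455055 is false
  years since PhD ≥ 4 years: 5 ≥ 4 is true
  NOT early-career PI: yes → false
Combine:
[1.1.1.1] true → true = true
[1.1.1.2] false OR false = false
[1.1.1] true AND false = false
[1.1.2.1.1] false OR false = false
[1.1.2.1] NOT false = true
[1.1.2.2] true OR true = true
[1.1.2] exactly-one(true, true) = false
[1.1] exactly-one(false, false) = false
[1.2.1.1.1.2.1] false AND true = false
[1.2.1.1.1.2] NOT false = true
[1.2.1.1.1] true AND true = true
[1.2.1.1] NOT true = false
[1.2.1] NOT false = true
[1.2.2.2] false OR false = false
[1.2.2] false → false (antecedent false ⇒ implication holds) = true
[1.2.3.2] false AND true = false
[1.2.3] false AND false = false
[1.2] exactly-one(true, true, false) = false
[1] false OR false = false
[2] exactly-one(true, false, false) = true
[root] false AND true = false
Overall: false → declined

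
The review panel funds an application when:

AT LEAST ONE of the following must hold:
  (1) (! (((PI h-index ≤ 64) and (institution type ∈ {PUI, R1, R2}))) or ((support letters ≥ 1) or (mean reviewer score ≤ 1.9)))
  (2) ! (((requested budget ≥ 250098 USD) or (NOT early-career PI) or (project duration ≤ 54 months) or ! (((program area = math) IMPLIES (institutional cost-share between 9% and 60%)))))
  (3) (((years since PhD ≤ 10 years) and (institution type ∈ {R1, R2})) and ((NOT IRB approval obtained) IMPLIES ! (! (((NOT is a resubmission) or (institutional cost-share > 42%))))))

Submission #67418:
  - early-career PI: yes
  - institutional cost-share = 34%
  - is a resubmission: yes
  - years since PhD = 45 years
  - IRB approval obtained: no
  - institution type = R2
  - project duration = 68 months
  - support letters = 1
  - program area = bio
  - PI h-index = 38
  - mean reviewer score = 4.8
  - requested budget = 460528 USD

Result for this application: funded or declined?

Funded

Atomic conditions:
  PI h-index ≤ 64: 38 ≤ 64 is true
  institution type ∈ {PUI, R1, R2}: R2 is in the set → true
  support letters ≥ 1: 1 ≥ 1 is true
  mean reviewer score ≤ 1.9: 4.8 ≤ 1.9 is false
  requested budget ≥ 250098 USD: 460528 ≥ 250098 is true
  NOT early-career PI: yes → false
  project duration ≤ 54 months: 68 ≤ 54 is false
  program area = math: bio == math is false
  institutional cost-share between 9% and 60%: 34 in [9, 60] is true
  years since PhD ≤ 10 years: 45 ≤ 10 is false
  institution type ∈ {R1, R2}: R2 is in the set → true
  NOT IRB approval obtained: no → true
  NOT is a resubmission: yes → false
  institutional cost-share > 42%: 34 > 42 is false
Combine:
[1.1.1] true AND true = true
[1.1] NOT true = false
[1.2] true OR false = true
[1] false OR true = true
[2.1.4.1] false → true (antecedent false ⇒ implication holds) = true
[2.1.4] NOT true = false
[2.1] true OR false OR false OR false = true
[2] NOT true = false
[3.1] false AND true = false
[3.2.2.1.1] false OR false = false
[3.2.2.1] NOT false = true
[3.2.2] NOT true = false
[3.2] true → false = false
[3] false AND false = false
[root] true OR false OR false = true
Overall: true → funded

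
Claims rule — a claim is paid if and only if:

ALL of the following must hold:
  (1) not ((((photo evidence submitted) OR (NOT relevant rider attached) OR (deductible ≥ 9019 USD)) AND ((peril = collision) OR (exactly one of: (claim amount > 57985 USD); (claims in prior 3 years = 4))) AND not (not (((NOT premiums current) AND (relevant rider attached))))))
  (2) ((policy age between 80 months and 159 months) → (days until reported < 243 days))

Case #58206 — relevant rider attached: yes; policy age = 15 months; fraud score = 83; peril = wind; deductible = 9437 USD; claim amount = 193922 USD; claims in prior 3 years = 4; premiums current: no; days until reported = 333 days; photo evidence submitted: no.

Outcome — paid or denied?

Paid

Atomic conditions:
  photo evidence submitted: no → false
  NOT relevant rider attached: yes → false
  deductible ≥ 9019 USD: 9437 ≥ 9019 is true
  peril = collision: wind == collision is false
  claim amount > 57985 USD: 193922 > 57985 is true
  claims in prior 3 years = 4: 4 == 4 is true
  NOT premiums current: no → true
  relevant rider attached: yes → true
  policy age between 80 months and 159 months: 15 in [80, 159] is false
  days until reported < 243 days: 333 < 243 is false
Combine:
[1.1.1] false OR false OR true = true
[1.1.2.2] exactly-one(true, true) = false
[1.1.2] false OR false = false
[1.1.3.1.1] true AND true = true
[1.1.3.1] NOT true = false
[1.1.3] NOT false = true
[1.1] true AND false AND true = false
[1] NOT false = true
[2] false → false (antecedent false ⇒ implication holds) = true
[root] true AND true = true
Overall: true → paid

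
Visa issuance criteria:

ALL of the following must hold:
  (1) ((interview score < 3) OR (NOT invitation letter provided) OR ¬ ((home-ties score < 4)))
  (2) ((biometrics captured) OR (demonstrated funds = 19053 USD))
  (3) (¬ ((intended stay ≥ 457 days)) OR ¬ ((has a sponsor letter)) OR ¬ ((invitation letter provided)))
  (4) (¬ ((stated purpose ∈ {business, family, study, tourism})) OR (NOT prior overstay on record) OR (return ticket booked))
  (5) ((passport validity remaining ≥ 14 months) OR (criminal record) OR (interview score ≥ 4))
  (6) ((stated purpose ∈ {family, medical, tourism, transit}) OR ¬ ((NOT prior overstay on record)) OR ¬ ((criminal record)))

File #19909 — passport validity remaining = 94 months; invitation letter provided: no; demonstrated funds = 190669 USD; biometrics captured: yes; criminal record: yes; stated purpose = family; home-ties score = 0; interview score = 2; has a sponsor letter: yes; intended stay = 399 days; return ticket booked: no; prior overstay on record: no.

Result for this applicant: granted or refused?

Atomic conditions:
  interview score < 3: 2 < 3 is true
  NOT invitation letter provided: no → true
  home-ties score < 4: 0 < 4 is true
  biometrics captured: yes → true
  demonstrated funds = 19053 USD: 190669 == 19053 is false
  intended stay ≥ 457 days: 399 ≥ 457 is false
  has a sponsor letter: yes → true
  invitation letter provided: no → false
  stated purpose ∈ {business, family, study, tourism}: family is in the set → true
  NOT prior overstay on record: no → true
  return ticket booked: no → false
  passport validity remaining ≥ 14 months: 94 ≥ 14 is true
  criminal record: yes → true
  interview score ≥ 4: 2 ≥ 4 is false
  stated purpose ∈ {family, medical, tourism, transit}: family is in the set → true
Combine:
[1.3] NOT true = false
[1] true OR true OR false = true
[2] true OR false = true
[3.1] NOT false = true
[3.2] NOT true = false
[3.3] NOT false = true
[3] true OR false OR true = true
[4.1] NOT true = false
[4] false OR true OR false = true
[5] true OR true OR false = true
[6.2] NOT true = false
[6.3] NOT true = false
[6] true OR false OR false = true
[root] true AND true AND true AND true AND true AND true = true
Overall: true → granted

Granted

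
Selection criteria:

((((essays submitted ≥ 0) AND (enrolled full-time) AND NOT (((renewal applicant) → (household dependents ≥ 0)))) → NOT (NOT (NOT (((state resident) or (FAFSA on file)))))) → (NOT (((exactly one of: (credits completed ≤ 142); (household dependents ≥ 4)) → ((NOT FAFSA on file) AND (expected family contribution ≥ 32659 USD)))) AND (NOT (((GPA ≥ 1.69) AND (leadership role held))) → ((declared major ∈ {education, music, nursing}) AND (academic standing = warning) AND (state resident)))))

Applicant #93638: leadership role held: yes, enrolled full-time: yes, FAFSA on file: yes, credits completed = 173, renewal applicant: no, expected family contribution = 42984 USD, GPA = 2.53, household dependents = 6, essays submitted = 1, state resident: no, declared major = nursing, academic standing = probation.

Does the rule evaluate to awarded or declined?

Atomic conditions:
  essays submitted ≥ 0: 1 ≥ 0 is true
  enrolled full-time: yes → true
  renewal applicant: no → false
  household dependents ≥ 0: 6 ≥ 0 is true
  state resident: no → false
  FAFSA on file: yes → true
  credits completed ≤ 142: 173 ≤ 142 is false
  household dependents ≥ 4: 6 ≥ 4 is true
  NOT FAFSA on file: yes → false
  expected family contribution ≥ 32659 USD: 42984 ≥ 32659 is true
  GPA ≥ 1.69: 2.53 ≥ 1.69 is true
  leadership role held: yes → true
  declared major ∈ {education, music, nursing}: nursing is in the set → true
  academic standing = warning: probation == warning is false
Combine:
[1.1.3.1] false → true (antecedent false ⇒ implication holds) = true
[1.1.3] NOT true = false
[1.1] true AND true AND false = false
[1.2.1.1.1] false OR true = true
[1.2.1.1] NOT true = false
[1.2.1] NOT false = true
[1.2] NOT true = false
[1] false → false (antecedent false ⇒ implication holds) = true
[2.1.1.1] exactly-one(false, true) = true
[2.1.1.2] false AND true = false
[2.1.1] true → false = false
[2.1] NOT false = true
[2.2.1.1] true AND true = true
[2.2.1] NOT true = false
[2.2.2] true AND false AND false = false
[2.2] false → false (antecedent false ⇒ implication holds) = true
[2] true AND true = true
[root] true → true = true
Overall: true → awarded

Awarded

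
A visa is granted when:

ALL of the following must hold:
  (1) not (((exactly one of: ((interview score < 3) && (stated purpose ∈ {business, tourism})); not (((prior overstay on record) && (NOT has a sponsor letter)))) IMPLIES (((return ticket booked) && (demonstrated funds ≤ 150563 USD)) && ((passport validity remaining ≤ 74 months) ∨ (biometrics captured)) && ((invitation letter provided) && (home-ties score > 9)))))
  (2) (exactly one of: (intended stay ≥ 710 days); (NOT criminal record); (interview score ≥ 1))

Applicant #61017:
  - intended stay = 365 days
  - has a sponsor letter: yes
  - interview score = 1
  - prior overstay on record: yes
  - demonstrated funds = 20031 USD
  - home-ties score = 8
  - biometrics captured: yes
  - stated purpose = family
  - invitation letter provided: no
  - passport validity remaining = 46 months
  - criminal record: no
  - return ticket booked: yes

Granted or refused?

Atomic conditions:
  interview score < 3: 1 < 3 is true
  stated purpose ∈ {business, tourism}: family is not in the set → false
  prior overstay on record: yes → true
  NOT has a sponsor letter: yes → false
  return ticket booked: yes → true
  demonstrated funds ≤ 150563 USD: 20031 ≤ 150563 is true
  passport validity remaining ≤ 74 months: 46 ≤ 74 is true
  biometrics captured: yes → true
  invitation letter provided: no → false
  home-ties score > 9: 8 > 9 is false
  intended stay ≥ 710 days: 365 ≥ 710 is false
  NOT criminal record: no → true
  interview score ≥ 1: 1 ≥ 1 is true
Combine:
[1.1.1.1] true AND false = false
[1.1.1.2.1] true AND false = false
[1.1.1.2] NOT false = true
[1.1.1] exactly-one(false, true) = true
[1.1.2.1] true AND true = true
[1.1.2.2] true OR true = true
[1.1.2.3] false AND false = false
[1.1.2] true AND true AND false = false
[1.1] true → false = false
[1] NOT false = true
[2] exactly-one(false, true, true) = false
[root] true AND false = false
Overall: false → refused

Refused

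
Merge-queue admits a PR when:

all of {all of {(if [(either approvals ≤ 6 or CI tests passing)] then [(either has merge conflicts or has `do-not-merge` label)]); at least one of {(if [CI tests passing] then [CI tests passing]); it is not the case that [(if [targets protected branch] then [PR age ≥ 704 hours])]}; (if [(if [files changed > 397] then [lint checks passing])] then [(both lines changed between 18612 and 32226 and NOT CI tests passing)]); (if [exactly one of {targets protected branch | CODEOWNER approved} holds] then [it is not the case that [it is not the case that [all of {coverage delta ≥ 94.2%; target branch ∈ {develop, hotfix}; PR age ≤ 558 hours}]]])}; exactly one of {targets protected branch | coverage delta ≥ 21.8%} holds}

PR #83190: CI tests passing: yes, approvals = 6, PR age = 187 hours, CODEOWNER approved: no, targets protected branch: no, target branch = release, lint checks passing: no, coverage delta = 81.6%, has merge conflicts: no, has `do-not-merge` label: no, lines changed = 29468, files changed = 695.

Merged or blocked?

Atomic conditions:
  approvals ≤ 6: 6 ≤ 6 is true
  CI tests passing: yes → true
  has merge conflicts: no → false
  has `do-not-merge` label: no → false
  targets protected branch: no → false
  PR age ≥ 704 hours: 187 ≥ 704 is false
  files changed > 397: 695 > 397 is true
  lint checks passing: no → false
  lines changed between 18612 and 32226: 29468 in [18612, 32226] is true
  NOT CI tests passing: yes → false
  CODEOWNER approved: no → false
  coverage delta ≥ 94.2%: 81.6 ≥ 94.2 is false
  target branch ∈ {develop, hotfix}: release is not in the set → false
  PR age ≤ 558 hours: 187 ≤ 558 is true
  coverage delta ≥ 21.8%: 81.6 ≥ 21.8 is true
Combine:
[1.1.1] true OR true = true
[1.1.2] false OR false = false
[1.1] true → false = false
[1.2.1] true → true = true
[1.2.2.1] false → false (antecedent false ⇒ implication holds) = true
[1.2.2] NOT true = false
[1.2] true OR false = true
[1.3.1] true → false = false
[1.3.2] true AND false = false
[1.3] false → false (antecedent false ⇒ implication holds) = true
[1.4.1] exactly-one(false, false) = false
[1.4.2.1.1] false AND false AND true = false
[1.4.2.1] NOT false = true
[1.4.2] NOT true = false
[1.4] false → false (antecedent false ⇒ implication holds) = true
[1] false AND true AND true AND true = false
[2] exactly-one(false, true) = true
[root] false AND true = false
Overall: false → blocked

Blocked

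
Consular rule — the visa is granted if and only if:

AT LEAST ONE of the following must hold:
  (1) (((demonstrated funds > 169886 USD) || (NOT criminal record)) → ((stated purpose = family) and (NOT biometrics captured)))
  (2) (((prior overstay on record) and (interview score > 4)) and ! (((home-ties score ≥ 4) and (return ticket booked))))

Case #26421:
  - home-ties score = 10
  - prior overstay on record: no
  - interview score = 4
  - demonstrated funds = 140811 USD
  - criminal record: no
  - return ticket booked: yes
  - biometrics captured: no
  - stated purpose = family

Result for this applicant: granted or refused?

Granted

Atomic conditions:
  demonstrated funds > 169886 USD: 140811 > 169886 is false
  NOT criminal record: no → true
  stated purpose = family: family == family is true
  NOT biometrics captured: no → true
  prior overstay on record: no → false
  interview score > 4: 4 > 4 is false
  home-ties score ≥ 4: 10 ≥ 4 is true
  return ticket booked: yes → true
Combine:
[1.1] false OR true = true
[1.2] true AND true = true
[1] true → true = true
[2.1] false AND false = false
[2.2.1] true AND true = true
[2.2] NOT true = false
[2] false AND false = false
[root] true OR false = true
Overall: true → granted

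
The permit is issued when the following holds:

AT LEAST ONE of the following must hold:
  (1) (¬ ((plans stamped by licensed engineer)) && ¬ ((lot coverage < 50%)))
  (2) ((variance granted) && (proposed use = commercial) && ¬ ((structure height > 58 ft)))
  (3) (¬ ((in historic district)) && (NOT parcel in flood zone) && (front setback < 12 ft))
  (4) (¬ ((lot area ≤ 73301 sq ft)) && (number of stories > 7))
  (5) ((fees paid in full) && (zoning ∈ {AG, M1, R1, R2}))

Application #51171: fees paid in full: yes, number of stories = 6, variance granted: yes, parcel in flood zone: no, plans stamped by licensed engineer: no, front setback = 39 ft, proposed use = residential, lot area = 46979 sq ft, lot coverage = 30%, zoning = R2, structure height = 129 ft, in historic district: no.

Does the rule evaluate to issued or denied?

Atomic conditions:
  plans stamped by licensed engineer: no → false
  lot coverage < 50%: 30 < 50 is true
  variance granted: yes → true
  proposed use = commercial: residential == commercial is false
  structure height > 58 ft: 129 > 58 is true
  in historic district: no → false
  NOT parcel in flood zone: no → true
  front setback < 12 ft: 39 < 12 is false
  lot area ≤ 73301 sq ft: 46979 ≤ 73301 is true
  number of stories > 7: 6 > 7 is false
  fees paid in full: yes → true
  zoning ∈ {AG, M1, R1, R2}: R2 is in the set → true
Combine:
[1.1] NOT false = true
[1.2] NOT true = false
[1] true AND false = false
[2.3] NOT true = false
[2] true AND false AND false = false
[3.1] NOT false = true
[3] true AND true AND false = false
[4.1] NOT true = false
[4] false AND false = false
[5] true AND true = true
[root] false OR false OR false OR false OR true = true
Overall: true → issued

Issued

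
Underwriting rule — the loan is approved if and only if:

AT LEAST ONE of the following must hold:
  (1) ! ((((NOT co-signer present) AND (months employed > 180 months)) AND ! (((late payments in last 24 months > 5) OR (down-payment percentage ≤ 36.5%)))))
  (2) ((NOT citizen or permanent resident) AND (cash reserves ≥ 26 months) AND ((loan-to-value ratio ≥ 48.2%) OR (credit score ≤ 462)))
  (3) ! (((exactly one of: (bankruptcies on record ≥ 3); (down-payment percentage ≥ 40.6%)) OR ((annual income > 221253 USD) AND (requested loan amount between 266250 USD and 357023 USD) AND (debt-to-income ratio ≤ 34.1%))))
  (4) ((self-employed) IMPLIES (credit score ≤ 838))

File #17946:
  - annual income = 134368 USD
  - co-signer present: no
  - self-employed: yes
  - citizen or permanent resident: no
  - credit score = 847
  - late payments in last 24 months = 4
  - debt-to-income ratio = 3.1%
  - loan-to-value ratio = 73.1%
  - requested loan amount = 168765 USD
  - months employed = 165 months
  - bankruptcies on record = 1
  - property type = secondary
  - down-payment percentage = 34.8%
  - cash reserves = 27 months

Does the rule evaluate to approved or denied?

Atomic conditions:
  NOT co-signer present: no → true
  months employed > 180 months: 165 > 180 is false
  late payments in last 24 months > 5: 4 > 5 is false
  down-payment percentage ≤ 36.5%: 34.8 ≤ 36.5 is true
  NOT citizen or permanent resident: no → true
  cash reserves ≥ 26 months: 27 ≥ 26 is true
  loan-to-value ratio ≥ 48.2%: 73.1 ≥ 48.2 is true
  credit score ≤ 462: 847 ≤ 462 is false
  bankruptcies on record ≥ 3: 1 ≥ 3 is false
  down-payment percentage ≥ 40.6%: 34.8 ≥ 40.6 is false
  annual income > 221253 USD: 134368 > 221253 is false
  requested loan amount between 266250 USD and 357023 USD: 168765 in [266250, 357023] is false
  debt-to-income ratio ≤ 34.1%: 3.1 ≤ 34.1 is true
  self-employed: yes → true
  credit score ≤ 838: 847 ≤ 838 is false
Combine:
[1.1.1] true AND false = false
[1.1.2.1] false OR true = true
[1.1.2] NOT true = false
[1.1] false AND false = false
[1] NOT false = true
[2.3] true OR false = true
[2] true AND true AND true = true
[3.1.1] exactly-one(false, false) = false
[3.1.2] false AND false AND true = false
[3.1] false OR false = false
[3] NOT false = true
[4] true → false = false
[root] true OR true OR true OR false = true
Overall: true → approved

Approved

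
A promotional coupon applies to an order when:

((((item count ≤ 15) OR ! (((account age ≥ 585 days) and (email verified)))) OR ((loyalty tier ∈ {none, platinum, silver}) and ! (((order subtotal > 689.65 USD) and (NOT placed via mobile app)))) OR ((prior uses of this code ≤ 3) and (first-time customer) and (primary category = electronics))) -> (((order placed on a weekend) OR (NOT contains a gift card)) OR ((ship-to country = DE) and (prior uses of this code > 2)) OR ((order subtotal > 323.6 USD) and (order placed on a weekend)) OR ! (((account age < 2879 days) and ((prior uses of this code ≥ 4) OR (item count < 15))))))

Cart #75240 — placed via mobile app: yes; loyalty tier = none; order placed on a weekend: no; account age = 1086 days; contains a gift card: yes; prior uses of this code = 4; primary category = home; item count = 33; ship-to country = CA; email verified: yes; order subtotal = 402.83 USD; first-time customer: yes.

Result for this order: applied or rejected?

Atomic conditions:
  item count ≤ 15: 33 ≤ 15 is false
  account age ≥ 585 days: 1086 ≥ 585 is true
  email verified: yes → true
  loyalty tier ∈ {none, platinum, silver}: none is in the set → true
  order subtotal > 689.65 USD: 402.83 > 689.65 is false
  NOT placed via mobile app: yes → false
  prior uses of this code ≤ 3: 4 ≤ 3 is false
  first-time customer: yes → true
  primary category = electronics: home == electronics is false
  order placed on a weekend: no → false
  NOT contains a gift card: yes → false
  ship-to country = DE: CA == DE is false
  prior uses of this code > 2: 4 > 2 is true
  order subtotal > 323.6 USD: 402.83 > 323.6 is true
  account age < 2879 days: 1086 < 2879 is true
  prior uses of this code ≥ 4: 4 ≥ 4 is true
  item count < 15: 33 < 15 is false
Combine:
[1.1.2.1] true AND true = true
[1.1.2] NOT true = false
[1.1] false OR false = false
[1.2.2.1] false AND false = false
[1.2.2] NOT false = true
[1.2] true AND true = true
[1.3] false AND true AND false = false
[1] false OR true OR false = true
[2.1] false OR false = false
[2.2] false AND true = false
[2.3] true AND false = false
[2.4.1.2] true OR false = true
[2.4.1] true AND true = true
[2.4] NOT true = false
[2] false OR false OR false OR false = false
[root] true → false = false
Overall: false → rejected

Rejected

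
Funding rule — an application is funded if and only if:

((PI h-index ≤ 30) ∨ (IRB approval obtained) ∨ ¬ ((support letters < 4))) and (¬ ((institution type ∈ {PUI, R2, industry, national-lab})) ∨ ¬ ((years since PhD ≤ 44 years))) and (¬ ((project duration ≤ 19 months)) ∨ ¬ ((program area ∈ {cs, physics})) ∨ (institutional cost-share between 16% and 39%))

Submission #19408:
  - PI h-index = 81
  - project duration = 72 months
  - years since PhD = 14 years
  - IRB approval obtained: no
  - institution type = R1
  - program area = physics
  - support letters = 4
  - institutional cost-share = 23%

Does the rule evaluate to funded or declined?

Funded

Atomic conditions:
  PI h-index ≤ 30: 81 ≤ 30 is false
  IRB approval obtained: no → false
  support letters < 4: 4 < 4 is false
  institution type ∈ {PUI, R2, industry, national-lab}: R1 is not in the set → false
  years since PhD ≤ 44 years: 14 ≤ 44 is true
  project duration ≤ 19 months: 72 ≤ 19 is false
  program area ∈ {cs, physics}: physics is in the set → true
  institutional cost-share between 16% and 39%: 23 in [16, 39] is true
Combine:
[1.3] NOT false = true
[1] false OR false OR true = true
[2.1] NOT false = true
[2.2] NOT true = false
[2] true OR false = true
[3.1] NOT false = true
[3.2] NOT true = false
[3] true OR false OR true = true
[root] true AND true AND true = true
Overall: true → funded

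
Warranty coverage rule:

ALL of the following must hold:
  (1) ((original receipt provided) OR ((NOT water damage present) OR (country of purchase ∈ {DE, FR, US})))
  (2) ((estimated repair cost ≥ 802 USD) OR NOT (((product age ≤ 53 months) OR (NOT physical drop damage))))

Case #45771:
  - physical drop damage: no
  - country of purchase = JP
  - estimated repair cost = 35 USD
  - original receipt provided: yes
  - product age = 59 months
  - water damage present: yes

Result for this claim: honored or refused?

Refused

Atomic conditions:
  original receipt provided: yes → true
  NOT water damage present: yes → false
  country of purchase ∈ {DE, FR, US}: JP is not in the set → false
  estimated repair cost ≥ 802 USD: 35 ≥ 802 is false
  product age ≤ 53 months: 59 ≤ 53 is false
  NOT physical drop damage: no → true
Combine:
[1.2] false OR false = false
[1] true OR false = true
[2.2.1] false OR true = true
[2.2] NOT true = false
[2] false OR false = false
[root] true AND false = false
Overall: false → refused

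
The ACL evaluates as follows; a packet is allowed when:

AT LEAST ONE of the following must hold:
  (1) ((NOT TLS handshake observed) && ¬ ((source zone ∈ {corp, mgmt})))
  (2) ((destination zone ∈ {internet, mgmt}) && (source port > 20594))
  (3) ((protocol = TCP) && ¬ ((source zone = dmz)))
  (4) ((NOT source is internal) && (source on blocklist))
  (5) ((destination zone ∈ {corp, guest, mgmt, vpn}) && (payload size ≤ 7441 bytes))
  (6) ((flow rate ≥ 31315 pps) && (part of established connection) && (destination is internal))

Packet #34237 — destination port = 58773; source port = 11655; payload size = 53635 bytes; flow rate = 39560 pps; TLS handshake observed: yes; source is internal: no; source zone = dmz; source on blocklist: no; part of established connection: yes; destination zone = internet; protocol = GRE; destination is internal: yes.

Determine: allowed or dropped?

Atomic conditions:
  NOT TLS handshake observed: yes → false
  source zone ∈ {corp, mgmt}: dmz is not in the set → false
  destination zone ∈ {internet, mgmt}: internet is in the set → true
  source port > 20594: 11655 > 20594 is false
  protocol = TCP: GRE == TCP is false
  source zone = dmz: dmz == dmz is true
  NOT source is internal: no → true
  source on blocklist: no → false
  destination zone ∈ {corp, guest, mgmt, vpn}: internet is not in the set → false
  payload size ≤ 7441 bytes: 53635 ≤ 7441 is false
  flow rate ≥ 31315 pps: 39560 ≥ 31315 is true
  part of established connection: yes → true
  destination is internal: yes → true
Combine:
[1.2] NOT false = true
[1] false AND true = false
[2] true AND false = false
[3.2] NOT true = false
[3] false AND false = false
[4] true AND false = false
[5] false AND false = false
[6] true AND true AND true = true
[root] false OR false OR false OR false OR false OR true = true
Overall: true → allowed

Allowed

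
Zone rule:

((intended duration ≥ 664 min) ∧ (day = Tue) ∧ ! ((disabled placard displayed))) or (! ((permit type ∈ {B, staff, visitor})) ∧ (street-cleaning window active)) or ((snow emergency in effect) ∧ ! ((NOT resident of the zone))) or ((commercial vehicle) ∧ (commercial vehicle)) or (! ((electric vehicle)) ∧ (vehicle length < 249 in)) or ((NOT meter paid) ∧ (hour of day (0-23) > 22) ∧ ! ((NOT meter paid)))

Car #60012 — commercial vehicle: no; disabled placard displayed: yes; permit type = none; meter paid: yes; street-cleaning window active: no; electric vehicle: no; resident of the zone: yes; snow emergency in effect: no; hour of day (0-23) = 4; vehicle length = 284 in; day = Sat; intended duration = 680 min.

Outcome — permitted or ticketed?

Atomic conditions:
  intended duration ≥ 664 min: 680 ≥ 664 is true
  day = Tue: Sat == Tue is false
  disabled placard displayed: yes → true
  permit type ∈ {B, staff, visitor}: none is not in the set → false
  street-cleaning window active: no → false
  snow emergency in effect: no → false
  NOT resident of the zone: yes → false
  commercial vehicle: no → false
  electric vehicle: no → false
  vehicle length < 249 in: 284 < 249 is false
  NOT meter paid: yes → false
  hour of day (0-23) > 22: 4 > 22 is false
Combine:
[1.3] NOT true = false
[1] true AND false AND false = false
[2.1] NOT false = true
[2] true AND false = false
[3.2] NOT false = true
[3] false AND true = false
[4] false AND false = false
[5.1] NOT false = true
[5] true AND false = false
[6.3] NOT false = true
[6] false AND false AND true = false
[root] false OR false OR false OR false OR false OR false = false
Overall: false → ticketed

Ticketed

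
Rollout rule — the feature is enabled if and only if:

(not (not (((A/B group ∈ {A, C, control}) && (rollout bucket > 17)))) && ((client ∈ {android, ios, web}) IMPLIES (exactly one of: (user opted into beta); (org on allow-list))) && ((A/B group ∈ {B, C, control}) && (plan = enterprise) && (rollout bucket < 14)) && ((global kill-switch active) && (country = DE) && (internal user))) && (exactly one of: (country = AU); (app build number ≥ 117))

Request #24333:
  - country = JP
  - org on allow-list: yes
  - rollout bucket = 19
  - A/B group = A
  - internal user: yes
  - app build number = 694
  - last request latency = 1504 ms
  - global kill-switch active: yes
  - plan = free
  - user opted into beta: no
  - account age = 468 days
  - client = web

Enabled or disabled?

Atomic conditions:
  A/B group ∈ {A, C, control}: A is in the set → true
  rollout bucket > 17: 19 > 17 is true
  client ∈ {android, ios, web}: web is in the set → true
  user opted into beta: no → false
  org on allow-list: yes → true
  A/B group ∈ {B, C, control}: A is not in the set → false
  plan = enterprise: free == enterprise is false
  rollout bucket < 14: 19 < 14 is false
  global kill-switch active: yes → true
  country = DE: JP == DE is false
  internal user: yes → true
  country = AU: JP == AU is false
  app build number ≥ 117: 694 ≥ 117 is true
Combine:
[1.1.1.1] true AND true = true
[1.1.1] NOT true = false
[1.1] NOT false = true
[1.2.2] exactly-one(false, true) = true
[1.2] true → true = true
[1.3] false AND false AND false = false
[1.4] true AND false AND true = false
[1] true AND true AND false AND false = false
[2] exactly-one(false, true) = true
[root] false AND true = false
Overall: false → disabled

Disabled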